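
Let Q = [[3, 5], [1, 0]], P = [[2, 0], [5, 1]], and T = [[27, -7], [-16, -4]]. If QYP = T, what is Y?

Isolating Y: multiply by Q⁻¹ from the left and P⁻¹ from the right, so Y = Q⁻¹TP⁻¹.
det Q = -5, so Q⁻¹ = [[0, 1], [1/5, -3/5]].
P has determinant 2; P⁻¹ = [[1/2, 0], [-5/2, 1]].
Q⁻¹T = [[-16, -4], [15, 1]].
Y = (Q⁻¹T)P⁻¹ = [[2, -4], [5, 1]].

Y = [[2, -4], [5, 1]]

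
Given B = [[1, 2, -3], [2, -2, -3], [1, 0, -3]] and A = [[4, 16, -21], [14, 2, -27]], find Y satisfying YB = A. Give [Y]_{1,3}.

Right-multiplying both sides by B⁻¹ gives Y = AB⁻¹.
B has determinant 6; B⁻¹ = [[1, 1, -2], [1/2, 0, -1/2], [1/3, 1/3, -1]].
Y = AB⁻¹ = [[4, 16, -21], [14, 2, -27]] · [[1, 1, -2], [1/2, 0, -1/2], [1/3, 1/3, -1]] = [[5, -3, 5], [6, 5, -2]].

5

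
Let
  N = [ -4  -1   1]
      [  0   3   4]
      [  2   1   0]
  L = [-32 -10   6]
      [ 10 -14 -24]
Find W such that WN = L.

N is on the right of W, so right-multiply by N⁻¹: W = LN⁻¹.
N has determinant 2; N⁻¹ = [[-2, 1/2, -7/2], [4, -1, 8], [-3, 1, -6]].
W = LN⁻¹ = [[-32, -10, 6], [10, -14, -24]] · [[-2, 1/2, -7/2], [4, -1, 8], [-3, 1, -6]] = [[6, 0, -4], [-4, -5, -3]].

W = [[6, 0, -4], [-4, -5, -3]]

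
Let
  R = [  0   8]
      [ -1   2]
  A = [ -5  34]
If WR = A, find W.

W = [[3, 5]]

Since R sits to the right of W, W = AR⁻¹.
det R = 8; the adjugate gives R⁻¹ = [[1/4, -1], [1/8, 0]].
W = AR⁻¹ = [[-5, 34]] · [[1/4, -1], [1/8, 0]] = [[3, 5]].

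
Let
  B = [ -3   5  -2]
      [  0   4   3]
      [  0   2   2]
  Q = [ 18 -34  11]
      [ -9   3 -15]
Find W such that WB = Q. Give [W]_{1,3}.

4

Since B sits to the right of W, W = QB⁻¹.
B has determinant -6; B⁻¹ = [[-1/3, 7/3, -23/6], [0, 1, -3/2], [0, -1, 2]].
W = QB⁻¹ = [[18, -34, 11], [-9, 3, -15]] · [[-1/3, 7/3, -23/6], [0, 1, -3/2], [0, -1, 2]] = [[-6, -3, 4], [3, -3, 0]].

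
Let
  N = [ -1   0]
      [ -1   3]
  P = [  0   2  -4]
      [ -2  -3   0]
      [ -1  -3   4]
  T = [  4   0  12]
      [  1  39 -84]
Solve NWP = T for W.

W = [[3, 2, 0], [5, 2, -3]]

W = N⁻¹TP⁻¹ (apply N⁻¹ on the left and P⁻¹ on the right).
det N = -3; the adjugate gives N⁻¹ = [[-1, 0], [-1/3, 1/3]].
P has determinant 4; P⁻¹ = [[-3, 1, -3], [2, -1, 2], [3/4, -1/2, 1]].
N⁻¹T = [[-4, 0, -12], [-1, 13, -32]].
W = (N⁻¹T)P⁻¹ = [[3, 2, 0], [5, 2, -3]].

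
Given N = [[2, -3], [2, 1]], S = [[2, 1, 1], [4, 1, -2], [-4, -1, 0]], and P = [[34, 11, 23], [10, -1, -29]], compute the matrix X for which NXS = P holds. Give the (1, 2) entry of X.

X = N⁻¹PS⁻¹ (apply N⁻¹ on the left and S⁻¹ on the right).
N has determinant 8; N⁻¹ = [[1/8, 3/8], [-1/4, 1/4]].
det S = 4; the adjugate gives S⁻¹ = [[-1/2, -1/4, -3/4], [2, 1, 2], [0, -1/2, -1/2]].
N⁻¹P = [[8, 1, -8], [-6, -3, -13]].
X = (N⁻¹P)S⁻¹ = [[-2, 3, 0], [-3, 5, 5]].

3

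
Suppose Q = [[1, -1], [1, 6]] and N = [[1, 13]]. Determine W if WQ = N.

W = [[-1, 2]]

Since Q sits to the right of W, W = NQ⁻¹.
det Q = 7; the adjugate gives Q⁻¹ = [[6/7, 1/7], [-1/7, 1/7]].
W = NQ⁻¹ = [[1, 13]] · [[6/7, 1/7], [-1/7, 1/7]] = [[-1, 2]].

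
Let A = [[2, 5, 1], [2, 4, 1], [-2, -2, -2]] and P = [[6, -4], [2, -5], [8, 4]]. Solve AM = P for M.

M = [[-6, -6], [4, 1], [-2, 3]]

Left-multiplying both sides by A⁻¹ gives M = A⁻¹P.
det A = 2, so A⁻¹ = [[-3, 4, 1/2], [1, -1, 0], [2, -3, -1]].
M = A⁻¹P = [[-3, 4, 1/2], [1, -1, 0], [2, -3, -1]] · [[6, -4], [2, -5], [8, 4]] = [[-6, -6], [4, 1], [-2, 3]].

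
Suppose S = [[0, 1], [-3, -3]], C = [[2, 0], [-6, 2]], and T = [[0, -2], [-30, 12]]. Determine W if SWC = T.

Left-multiply by S⁻¹ and right-multiply by C⁻¹: W = S⁻¹TC⁻¹.
det S = 3, so S⁻¹ = [[-1, -1/3], [1, 0]].
det C = 4, so C⁻¹ = [[1/2, 0], [3/2, 1/2]].
S⁻¹T = [[10, -2], [0, -2]].
W = (S⁻¹T)C⁻¹ = [[2, -1], [-3, -1]].

W = [[2, -1], [-3, -1]]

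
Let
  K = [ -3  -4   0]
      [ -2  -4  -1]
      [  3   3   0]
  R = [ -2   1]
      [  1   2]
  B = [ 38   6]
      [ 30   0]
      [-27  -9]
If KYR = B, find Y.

Y = [[-2, -2], [5, -1], [-4, 2]]

Isolating Y: multiply by K⁻¹ from the left and R⁻¹ from the right, so Y = K⁻¹BR⁻¹.
det K = 3; the adjugate gives K⁻¹ = [[1, 0, 4/3], [-1, 0, -1], [2, -1, 4/3]].
R has determinant -5; R⁻¹ = [[-2/5, 1/5], [1/5, 2/5]].
K⁻¹B = [[2, -6], [-11, 3], [10, 0]].
Y = (K⁻¹B)R⁻¹ = [[-2, -2], [5, -1], [-4, 2]].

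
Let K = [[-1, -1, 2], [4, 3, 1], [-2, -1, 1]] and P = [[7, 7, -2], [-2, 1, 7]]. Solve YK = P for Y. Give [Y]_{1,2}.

2

K is on the right of Y, so right-multiply by K⁻¹: Y = PK⁻¹.
K has determinant 6; K⁻¹ = [[2/3, -1/6, -7/6], [-1, 1/2, 3/2], [1/3, 1/6, 1/6]].
Y = PK⁻¹ = [[7, 7, -2], [-2, 1, 7]] · [[2/3, -1/6, -7/6], [-1, 1/2, 3/2], [1/3, 1/6, 1/6]] = [[-3, 2, 2], [0, 2, 5]].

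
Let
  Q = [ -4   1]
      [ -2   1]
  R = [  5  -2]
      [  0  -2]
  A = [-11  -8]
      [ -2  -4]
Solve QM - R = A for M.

QM = A + R = [[-6, -10], [-2, -6]].
Since Q multiplies M on the left, M = Q⁻¹(A + R).
det Q = -2; the adjugate gives Q⁻¹ = [[-1/2, 1/2], [-1, 2]].
M = Q⁻¹(A + R) = [[2, 2], [2, -2]].

M = [[2, 2], [2, -2]]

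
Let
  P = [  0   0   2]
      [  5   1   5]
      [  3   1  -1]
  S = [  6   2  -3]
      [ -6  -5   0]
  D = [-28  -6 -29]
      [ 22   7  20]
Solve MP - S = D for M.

M = [[-3, -5, 1], [-4, 5, -3]]

MP = D + S = [[-22, -4, -32], [16, 2, 20]].
Since P sits to the right of M, M = (D + S)P⁻¹.
P has determinant 4; P⁻¹ = [[-3/2, 1/2, -1/2], [5, -3/2, 5/2], [1/2, 0, 0]].
M = (D + S)P⁻¹ = [[-3, -5, 1], [-4, 5, -3]].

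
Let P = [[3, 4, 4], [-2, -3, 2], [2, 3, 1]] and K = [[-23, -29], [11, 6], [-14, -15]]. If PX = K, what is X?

X = [[-5, -3], [-1, -2], [-1, -3]]

Left-multiplying both sides by P⁻¹ gives X = P⁻¹K.
det P = -3; the adjugate gives P⁻¹ = [[3, -8/3, -20/3], [-2, 5/3, 14/3], [0, 1/3, 1/3]].
X = P⁻¹K = [[3, -8/3, -20/3], [-2, 5/3, 14/3], [0, 1/3, 1/3]] · [[-23, -29], [11, 6], [-14, -15]] = [[-5, -3], [-1, -2], [-1, -3]].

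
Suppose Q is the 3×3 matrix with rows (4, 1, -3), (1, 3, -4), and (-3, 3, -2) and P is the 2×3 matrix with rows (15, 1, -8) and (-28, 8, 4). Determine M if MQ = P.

M = [[4, -1, 0], [-4, 0, 4]]

Right-multiplying both sides by Q⁻¹ gives M = PQ⁻¹.
det Q = 2, so Q⁻¹ = [[3, -7/2, 5/2], [7, -17/2, 13/2], [6, -15/2, 11/2]].
M = PQ⁻¹ = [[15, 1, -8], [-28, 8, 4]] · [[3, -7/2, 5/2], [7, -17/2, 13/2], [6, -15/2, 11/2]] = [[4, -1, 0], [-4, 0, 4]].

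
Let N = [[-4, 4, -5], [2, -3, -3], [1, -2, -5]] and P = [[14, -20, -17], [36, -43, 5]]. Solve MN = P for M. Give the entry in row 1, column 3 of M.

2

Right-multiplying both sides by N⁻¹ gives M = PN⁻¹.
N has determinant -3; N⁻¹ = [[-3, -10, 9], [-7/3, -25/3, 22/3], [1/3, 4/3, -4/3]].
M = PN⁻¹ = [[14, -20, -17], [36, -43, 5]] · [[-3, -10, 9], [-7/3, -25/3, 22/3], [1/3, 4/3, -4/3]] = [[-1, 4, 2], [-6, 5, 2]].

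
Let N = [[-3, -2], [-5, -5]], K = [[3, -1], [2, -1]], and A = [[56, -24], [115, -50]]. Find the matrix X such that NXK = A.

Isolating X: multiply by N⁻¹ from the left and K⁻¹ from the right, so X = N⁻¹AK⁻¹.
det N = 5, so N⁻¹ = [[-1, 2/5], [1, -3/5]].
K has determinant -1; K⁻¹ = [[1, -1], [2, -3]].
N⁻¹A = [[-10, 4], [-13, 6]].
X = (N⁻¹A)K⁻¹ = [[-2, -2], [-1, -5]].

X = [[-2, -2], [-1, -5]]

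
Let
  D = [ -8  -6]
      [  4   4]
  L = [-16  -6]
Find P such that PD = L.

D is on the right of P, so right-multiply by D⁻¹: P = LD⁻¹.
D has determinant -8; D⁻¹ = [[-1/2, -3/4], [1/2, 1]].
P = LD⁻¹ = [[-16, -6]] · [[-1/2, -3/4], [1/2, 1]] = [[5, 6]].

P = [[5, 6]]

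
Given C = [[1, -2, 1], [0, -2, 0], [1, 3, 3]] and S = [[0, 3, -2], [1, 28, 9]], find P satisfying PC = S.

P = [[1, -4, -1], [-3, -5, 4]]

C is on the right of P, so right-multiply by C⁻¹: P = SC⁻¹.
det C = -4; the adjugate gives C⁻¹ = [[3/2, -9/4, -1/2], [0, -1/2, 0], [-1/2, 5/4, 1/2]].
P = SC⁻¹ = [[0, 3, -2], [1, 28, 9]] · [[3/2, -9/4, -1/2], [0, -1/2, 0], [-1/2, 5/4, 1/2]] = [[1, -4, -1], [-3, -5, 4]].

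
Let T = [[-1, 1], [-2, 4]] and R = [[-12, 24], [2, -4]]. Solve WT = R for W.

Right-multiplying both sides by T⁻¹ gives W = RT⁻¹.
det T = -2, so T⁻¹ = [[-2, 1/2], [-1, 1/2]].
W = RT⁻¹ = [[-12, 24], [2, -4]] · [[-2, 1/2], [-1, 1/2]] = [[0, 6], [0, -1]].

W = [[0, 6], [0, -1]]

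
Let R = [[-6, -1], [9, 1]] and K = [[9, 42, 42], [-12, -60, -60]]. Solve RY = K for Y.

Y = [[-1, -6, -6], [-3, -6, -6]]

R is on the left of Y, so left-multiply by R⁻¹: Y = R⁻¹K.
det R = 3; the adjugate gives R⁻¹ = [[1/3, 1/3], [-3, -2]].
Y = R⁻¹K = [[1/3, 1/3], [-3, -2]] · [[9, 42, 42], [-12, -60, -60]] = [[-1, -6, -6], [-3, -6, -6]].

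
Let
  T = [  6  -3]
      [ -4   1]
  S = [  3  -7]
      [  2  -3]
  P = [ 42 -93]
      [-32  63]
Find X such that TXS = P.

X = [[1, 3], [-2, 5]]

Isolating X: multiply by T⁻¹ from the left and S⁻¹ from the right, so X = T⁻¹PS⁻¹.
det T = -6, so T⁻¹ = [[-1/6, -1/2], [-2/3, -1]].
S has determinant 5; S⁻¹ = [[-3/5, 7/5], [-2/5, 3/5]].
T⁻¹P = [[9, -16], [4, -1]].
X = (T⁻¹P)S⁻¹ = [[1, 3], [-2, 5]].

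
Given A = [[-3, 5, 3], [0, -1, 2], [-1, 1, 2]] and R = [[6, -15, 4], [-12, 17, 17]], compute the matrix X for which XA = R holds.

A is on the right of X, so right-multiply by A⁻¹: X = RA⁻¹.
det A = -1, so A⁻¹ = [[4, 7, -13], [2, 3, -6], [1, 2, -3]].
X = RA⁻¹ = [[6, -15, 4], [-12, 17, 17]] · [[4, 7, -13], [2, 3, -6], [1, 2, -3]] = [[-2, 5, 0], [3, 1, 3]].

X = [[-2, 5, 0], [3, 1, 3]]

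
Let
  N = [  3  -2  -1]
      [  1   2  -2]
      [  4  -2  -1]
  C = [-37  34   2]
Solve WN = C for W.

W = [[-6, 5, -6]]

Right-multiplying both sides by N⁻¹ gives W = CN⁻¹.
det N = 6; the adjugate gives N⁻¹ = [[-1, 0, 1], [-7/6, 1/6, 5/6], [-5/3, -1/3, 4/3]].
W = CN⁻¹ = [[-37, 34, 2]] · [[-1, 0, 1], [-7/6, 1/6, 5/6], [-5/3, -1/3, 4/3]] = [[-6, 5, -6]].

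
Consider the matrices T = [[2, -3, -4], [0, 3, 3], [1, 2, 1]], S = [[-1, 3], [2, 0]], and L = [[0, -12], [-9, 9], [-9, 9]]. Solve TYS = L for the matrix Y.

Isolating Y: multiply by T⁻¹ from the left and S⁻¹ from the right, so Y = T⁻¹LS⁻¹.
det T = -3, so T⁻¹ = [[1, 5/3, -1], [-1, -2, 2], [1, 7/3, -2]].
det S = -6, so S⁻¹ = [[0, 1/2], [1/3, 1/6]].
T⁻¹L = [[-6, -6], [0, 12], [-3, -9]].
Y = (T⁻¹L)S⁻¹ = [[-2, -4], [4, 2], [-3, -3]].

Y = [[-2, -4], [4, 2], [-3, -3]]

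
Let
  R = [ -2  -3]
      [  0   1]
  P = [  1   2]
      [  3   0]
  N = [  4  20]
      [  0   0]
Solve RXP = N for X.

X = [[-5, 1], [0, 0]]

X = R⁻¹NP⁻¹ (apply R⁻¹ on the left and P⁻¹ on the right).
det R = -2; the adjugate gives R⁻¹ = [[-1/2, -3/2], [0, 1]].
P has determinant -6; P⁻¹ = [[0, 1/3], [1/2, -1/6]].
R⁻¹N = [[-2, -10], [0, 0]].
X = (R⁻¹N)P⁻¹ = [[-5, 1], [0, 0]].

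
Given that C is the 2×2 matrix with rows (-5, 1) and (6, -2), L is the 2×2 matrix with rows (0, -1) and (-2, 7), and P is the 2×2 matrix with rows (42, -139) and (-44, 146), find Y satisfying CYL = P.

Isolating Y: multiply by C⁻¹ from the left and L⁻¹ from the right, so Y = C⁻¹PL⁻¹.
det C = 4, so C⁻¹ = [[-1/2, -1/4], [-3/2, -5/4]].
det L = -2; the adjugate gives L⁻¹ = [[-7/2, -1/2], [-1, 0]].
C⁻¹P = [[-10, 33], [-8, 26]].
Y = (C⁻¹P)L⁻¹ = [[2, 5], [2, 4]].

Y = [[2, 5], [2, 4]]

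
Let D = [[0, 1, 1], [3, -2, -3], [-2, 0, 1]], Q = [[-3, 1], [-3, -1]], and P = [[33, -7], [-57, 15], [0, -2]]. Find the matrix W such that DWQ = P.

Isolating W: multiply by D⁻¹ from the left and Q⁻¹ from the right, so W = D⁻¹PQ⁻¹.
det D = -1; the adjugate gives D⁻¹ = [[2, 1, 1], [-3, -2, -3], [4, 2, 3]].
Q has determinant 6; Q⁻¹ = [[-1/6, -1/6], [1/2, -1/2]].
D⁻¹P = [[9, -1], [15, -3], [18, -4]].
W = (D⁻¹P)Q⁻¹ = [[-2, -1], [-4, -1], [-5, -1]].

W = [[-2, -1], [-4, -1], [-5, -1]]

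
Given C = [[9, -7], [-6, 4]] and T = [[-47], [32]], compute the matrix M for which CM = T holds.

Left-multiplying both sides by C⁻¹ gives M = C⁻¹T.
det C = -6, so C⁻¹ = [[-2/3, -7/6], [-1, -3/2]].
M = C⁻¹T = [[-2/3, -7/6], [-1, -3/2]] · [[-47], [32]] = [[-6], [-1]].

M = [[-6], [-1]]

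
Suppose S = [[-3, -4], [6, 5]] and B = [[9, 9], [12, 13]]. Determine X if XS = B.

X = [[-1, 1], [-2, 1]]

Right-multiplying both sides by S⁻¹ gives X = BS⁻¹.
det S = 9; the adjugate gives S⁻¹ = [[5/9, 4/9], [-2/3, -1/3]].
X = BS⁻¹ = [[9, 9], [12, 13]] · [[5/9, 4/9], [-2/3, -1/3]] = [[-1, 1], [-2, 1]].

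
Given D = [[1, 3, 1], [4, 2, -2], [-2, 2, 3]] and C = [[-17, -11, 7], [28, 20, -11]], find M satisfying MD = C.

M = [[-1, -4, 0], [6, 4, -3]]

Right-multiplying both sides by D⁻¹ gives M = CD⁻¹.
D has determinant -2; D⁻¹ = [[-5, 7/2, 4], [4, -5/2, -3], [-6, 4, 5]].
M = CD⁻¹ = [[-17, -11, 7], [28, 20, -11]] · [[-5, 7/2, 4], [4, -5/2, -3], [-6, 4, 5]] = [[-1, -4, 0], [6, 4, -3]].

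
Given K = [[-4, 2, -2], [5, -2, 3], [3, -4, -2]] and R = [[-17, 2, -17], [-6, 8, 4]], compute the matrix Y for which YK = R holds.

K is on the right of Y, so right-multiply by K⁻¹: Y = RK⁻¹.
det K = 2; the adjugate gives K⁻¹ = [[8, 6, 1], [19/2, 7, 1], [-7, -5, -1]].
Y = RK⁻¹ = [[-17, 2, -17], [-6, 8, 4]] · [[8, 6, 1], [19/2, 7, 1], [-7, -5, -1]] = [[2, -3, 2], [0, 0, -2]].

Y = [[2, -3, 2], [0, 0, -2]]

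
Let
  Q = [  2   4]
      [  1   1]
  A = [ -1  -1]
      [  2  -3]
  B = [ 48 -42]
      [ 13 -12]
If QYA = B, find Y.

Y = Q⁻¹BA⁻¹ (apply Q⁻¹ on the left and A⁻¹ on the right).
det Q = -2; the adjugate gives Q⁻¹ = [[-1/2, 2], [1/2, -1]].
A has determinant 5; A⁻¹ = [[-3/5, 1/5], [-2/5, -1/5]].
Q⁻¹B = [[2, -3], [11, -9]].
Y = (Q⁻¹B)A⁻¹ = [[0, 1], [-3, 4]].

Y = [[0, 1], [-3, 4]]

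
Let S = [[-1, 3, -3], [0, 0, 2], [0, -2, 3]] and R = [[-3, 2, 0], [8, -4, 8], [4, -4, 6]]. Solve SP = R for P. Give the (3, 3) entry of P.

4

Since S multiplies P on the left, P = S⁻¹R.
det S = -4; the adjugate gives S⁻¹ = [[-1, 3/4, -3/2], [0, 3/4, -1/2], [0, 1/2, 0]].
P = S⁻¹R = [[-1, 3/4, -3/2], [0, 3/4, -1/2], [0, 1/2, 0]] · [[-3, 2, 0], [8, -4, 8], [4, -4, 6]] = [[3, 1, -3], [4, -1, 3], [4, -2, 4]].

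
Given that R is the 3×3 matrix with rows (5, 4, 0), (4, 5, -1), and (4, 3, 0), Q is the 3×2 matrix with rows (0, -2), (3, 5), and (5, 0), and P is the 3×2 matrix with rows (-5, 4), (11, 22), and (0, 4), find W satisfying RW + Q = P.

RW = P − Q = [[-5, 6], [8, 17], [-5, 4]].
R is on the left of W, so left-multiply by R⁻¹: W = R⁻¹(P − Q).
det R = -1; the adjugate gives R⁻¹ = [[-3, 0, 4], [4, 0, -5], [8, -1, -9]].
W = R⁻¹(P − Q) = [[-5, -2], [5, 4], [-3, -5]].

W = [[-5, -2], [5, 4], [-3, -5]]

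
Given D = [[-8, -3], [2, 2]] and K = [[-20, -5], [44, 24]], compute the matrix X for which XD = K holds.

X = [[3, 2], [-4, 6]]

Right-multiplying both sides by D⁻¹ gives X = KD⁻¹.
det D = -10, so D⁻¹ = [[-1/5, -3/10], [1/5, 4/5]].
X = KD⁻¹ = [[-20, -5], [44, 24]] · [[-1/5, -3/10], [1/5, 4/5]] = [[3, 2], [-4, 6]].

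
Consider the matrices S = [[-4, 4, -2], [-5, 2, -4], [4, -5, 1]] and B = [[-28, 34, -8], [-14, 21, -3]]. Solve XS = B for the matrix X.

X = [[1, 0, -6], [5, -2, -1]]

Since S sits to the right of X, X = BS⁻¹.
S has determinant -6; S⁻¹ = [[3, -1, 2], [11/6, -2/3, 1], [-17/6, 2/3, -2]].
X = BS⁻¹ = [[-28, 34, -8], [-14, 21, -3]] · [[3, -1, 2], [11/6, -2/3, 1], [-17/6, 2/3, -2]] = [[1, 0, -6], [5, -2, -1]].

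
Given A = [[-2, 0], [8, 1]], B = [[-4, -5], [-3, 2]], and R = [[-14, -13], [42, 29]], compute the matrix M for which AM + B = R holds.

M = [[5, 4], [5, -5]]

AM = R − B = [[-10, -8], [45, 27]].
Left-multiplying both sides by A⁻¹ gives M = A⁻¹(R − B).
det A = -2; the adjugate gives A⁻¹ = [[-1/2, 0], [4, 1]].
M = A⁻¹(R − B) = [[5, 4], [5, -5]].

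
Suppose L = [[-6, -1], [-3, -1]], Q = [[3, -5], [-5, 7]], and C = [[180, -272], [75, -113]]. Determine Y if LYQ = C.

Left-multiply by L⁻¹ and right-multiply by Q⁻¹: Y = L⁻¹CQ⁻¹.
det L = 3, so L⁻¹ = [[-1/3, 1/3], [1, -2]].
det Q = -4, so Q⁻¹ = [[-7/4, -5/4], [-5/4, -3/4]].
L⁻¹C = [[-35, 53], [30, -46]].
Y = (L⁻¹C)Q⁻¹ = [[-5, 4], [5, -3]].

Y = [[-5, 4], [5, -3]]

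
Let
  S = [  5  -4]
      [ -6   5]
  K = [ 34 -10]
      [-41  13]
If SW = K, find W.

S is on the left of W, so left-multiply by S⁻¹: W = S⁻¹K.
det S = 1, so S⁻¹ = [[5, 4], [6, 5]].
W = S⁻¹K = [[5, 4], [6, 5]] · [[34, -10], [-41, 13]] = [[6, 2], [-1, 5]].

W = [[6, 2], [-1, 5]]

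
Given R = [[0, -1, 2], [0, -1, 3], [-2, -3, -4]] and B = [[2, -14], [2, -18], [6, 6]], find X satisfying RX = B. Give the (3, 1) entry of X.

0

Since R multiplies X on the left, X = R⁻¹B.
det R = 2; the adjugate gives R⁻¹ = [[13/2, -5, -1/2], [-3, 2, 0], [-1, 1, 0]].
X = R⁻¹B = [[13/2, -5, -1/2], [-3, 2, 0], [-1, 1, 0]] · [[2, -14], [2, -18], [6, 6]] = [[0, -4], [-2, 6], [0, -4]].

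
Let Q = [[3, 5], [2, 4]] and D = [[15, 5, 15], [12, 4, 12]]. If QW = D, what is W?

W = [[0, 0, 0], [3, 1, 3]]

Since Q multiplies W on the left, W = Q⁻¹D.
det Q = 2; the adjugate gives Q⁻¹ = [[2, -5/2], [-1, 3/2]].
W = Q⁻¹D = [[2, -5/2], [-1, 3/2]] · [[15, 5, 15], [12, 4, 12]] = [[0, 0, 0], [3, 1, 3]].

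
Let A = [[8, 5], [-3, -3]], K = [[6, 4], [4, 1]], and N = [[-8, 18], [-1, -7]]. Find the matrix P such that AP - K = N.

AP = N + K = [[-2, 22], [3, -6]].
Since A multiplies P on the left, P = A⁻¹(N + K).
det A = -9; the adjugate gives A⁻¹ = [[1/3, 5/9], [-1/3, -8/9]].
P = A⁻¹(N + K) = [[1, 4], [-2, -2]].

P = [[1, 4], [-2, -2]]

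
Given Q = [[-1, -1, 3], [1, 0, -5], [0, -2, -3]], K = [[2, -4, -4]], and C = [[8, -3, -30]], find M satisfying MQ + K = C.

M = [[-5, 1, 2]]

MQ = C − K = [[6, 1, -26]].
Right-multiplying both sides by Q⁻¹ gives M = (C − K)Q⁻¹.
det Q = 1, so Q⁻¹ = [[-10, -9, 5], [3, 3, -2], [-2, -2, 1]].
M = (C − K)Q⁻¹ = [[-5, 1, 2]].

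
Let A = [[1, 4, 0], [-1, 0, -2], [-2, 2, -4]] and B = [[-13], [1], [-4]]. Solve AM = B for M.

Left-multiplying both sides by A⁻¹ gives M = A⁻¹B.
det A = 4, so A⁻¹ = [[1, 4, -2], [0, -1, 1/2], [-1/2, -5/2, 1]].
M = A⁻¹B = [[1, 4, -2], [0, -1, 1/2], [-1/2, -5/2, 1]] · [[-13], [1], [-4]] = [[-1], [-3], [0]].

M = [[-1], [-3], [0]]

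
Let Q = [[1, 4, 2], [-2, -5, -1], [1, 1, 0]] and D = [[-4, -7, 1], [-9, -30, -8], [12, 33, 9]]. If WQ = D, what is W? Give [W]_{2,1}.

Right-multiplying both sides by Q⁻¹ gives W = DQ⁻¹.
det Q = 3; the adjugate gives Q⁻¹ = [[1/3, 2/3, 2], [-1/3, -2/3, -1], [1, 1, 1]].
W = DQ⁻¹ = [[-4, -7, 1], [-9, -30, -8], [12, 33, 9]] · [[1/3, 2/3, 2], [-1/3, -2/3, -1], [1, 1, 1]] = [[2, 3, 0], [-1, 6, 4], [2, -5, 0]].

-1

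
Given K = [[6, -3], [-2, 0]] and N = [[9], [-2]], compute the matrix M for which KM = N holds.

K is on the left of M, so left-multiply by K⁻¹: M = K⁻¹N.
det K = -6, so K⁻¹ = [[0, -1/2], [-1/3, -1]].
M = K⁻¹N = [[0, -1/2], [-1/3, -1]] · [[9], [-2]] = [[1], [-1]].

M = [[1], [-1]]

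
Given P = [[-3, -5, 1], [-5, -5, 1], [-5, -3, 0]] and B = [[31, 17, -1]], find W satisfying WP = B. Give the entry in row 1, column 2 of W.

P is on the right of W, so right-multiply by P⁻¹: W = BP⁻¹.
det P = 6; the adjugate gives P⁻¹ = [[1/2, -1/2, 0], [-5/6, 5/6, -1/3], [-5/3, 8/3, -5/3]].
W = BP⁻¹ = [[31, 17, -1]] · [[1/2, -1/2, 0], [-5/6, 5/6, -1/3], [-5/3, 8/3, -5/3]] = [[3, -4, -4]].

-4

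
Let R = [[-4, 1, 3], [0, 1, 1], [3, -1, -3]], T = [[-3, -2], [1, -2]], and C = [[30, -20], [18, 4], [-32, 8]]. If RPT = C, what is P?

Isolating P: multiply by R⁻¹ from the left and T⁻¹ from the right, so P = R⁻¹CT⁻¹.
det R = 2, so R⁻¹ = [[-1, 0, -1], [3/2, 3/2, 2], [-3/2, -1/2, -2]].
det T = 8, so T⁻¹ = [[-1/4, 1/4], [-1/8, -3/8]].
R⁻¹C = [[2, 12], [8, -8], [10, 12]].
P = (R⁻¹C)T⁻¹ = [[-2, -4], [-1, 5], [-4, -2]].

P = [[-2, -4], [-1, 5], [-4, -2]]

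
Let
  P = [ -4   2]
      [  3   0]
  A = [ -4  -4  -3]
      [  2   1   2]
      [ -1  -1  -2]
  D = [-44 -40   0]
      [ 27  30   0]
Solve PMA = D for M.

M = P⁻¹DA⁻¹ (apply P⁻¹ on the left and A⁻¹ on the right).
P has determinant -6; P⁻¹ = [[0, 1/3], [1/2, 2/3]].
det A = -5, so A⁻¹ = [[0, 1, 1], [-2/5, -1, -2/5], [1/5, 0, -4/5]].
P⁻¹D = [[9, 10, 0], [-4, 0, 0]].
M = (P⁻¹D)A⁻¹ = [[-4, -1, 5], [0, -4, -4]].

M = [[-4, -1, 5], [0, -4, -4]]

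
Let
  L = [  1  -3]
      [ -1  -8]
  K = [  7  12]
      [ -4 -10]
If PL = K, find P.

Since L sits to the right of P, P = KL⁻¹.
L has determinant -11; L⁻¹ = [[8/11, -3/11], [-1/11, -1/11]].
P = KL⁻¹ = [[7, 12], [-4, -10]] · [[8/11, -3/11], [-1/11, -1/11]] = [[4, -3], [-2, 2]].

P = [[4, -3], [-2, 2]]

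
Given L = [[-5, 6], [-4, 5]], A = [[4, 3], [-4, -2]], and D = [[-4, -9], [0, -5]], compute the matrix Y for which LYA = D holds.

Y = L⁻¹DA⁻¹ (apply L⁻¹ on the left and A⁻¹ on the right).
det L = -1; the adjugate gives L⁻¹ = [[-5, 6], [-4, 5]].
det A = 4; the adjugate gives A⁻¹ = [[-1/2, -3/4], [1, 1]].
L⁻¹D = [[20, 15], [16, 11]].
Y = (L⁻¹D)A⁻¹ = [[5, 0], [3, -1]].

Y = [[5, 0], [3, -1]]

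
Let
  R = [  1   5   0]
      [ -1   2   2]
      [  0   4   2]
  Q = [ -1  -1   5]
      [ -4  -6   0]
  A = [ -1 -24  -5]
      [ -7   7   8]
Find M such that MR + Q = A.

MR = A − Q = [[0, -23, -10], [-3, 13, 8]].
R is on the right of M, so right-multiply by R⁻¹: M = (A − Q)R⁻¹.
det R = 6; the adjugate gives R⁻¹ = [[-2/3, -5/3, 5/3], [1/3, 1/3, -1/3], [-2/3, -2/3, 7/6]].
M = (A − Q)R⁻¹ = [[-1, -1, -4], [1, 4, 0]].

M = [[-1, -1, -4], [1, 4, 0]]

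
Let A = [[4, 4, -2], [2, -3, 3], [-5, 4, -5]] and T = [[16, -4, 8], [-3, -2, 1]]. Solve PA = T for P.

P = [[2, 4, 0], [-1, -2, -1]]

Right-multiplying both sides by A⁻¹ gives P = TA⁻¹.
det A = 6, so A⁻¹ = [[1/2, 2, 1], [-5/6, -5, -8/3], [-7/6, -6, -10/3]].
P = TA⁻¹ = [[16, -4, 8], [-3, -2, 1]] · [[1/2, 2, 1], [-5/6, -5, -8/3], [-7/6, -6, -10/3]] = [[2, 4, 0], [-1, -2, -1]].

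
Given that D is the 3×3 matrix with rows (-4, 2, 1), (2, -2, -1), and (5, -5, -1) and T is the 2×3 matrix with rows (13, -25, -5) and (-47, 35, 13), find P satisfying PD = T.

P = [[6, 6, 5], [6, -4, -3]]

Right-multiplying both sides by D⁻¹ gives P = TD⁻¹.
D has determinant 6; D⁻¹ = [[-1/2, -1/2, 0], [-1/2, -1/6, -1/3], [0, -5/3, 2/3]].
P = TD⁻¹ = [[13, -25, -5], [-47, 35, 13]] · [[-1/2, -1/2, 0], [-1/2, -1/6, -1/3], [0, -5/3, 2/3]] = [[6, 6, 5], [6, -4, -3]].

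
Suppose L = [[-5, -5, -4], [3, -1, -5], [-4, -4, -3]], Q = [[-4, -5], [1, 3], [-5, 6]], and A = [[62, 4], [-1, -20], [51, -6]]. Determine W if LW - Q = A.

LW = A + Q = [[58, -1], [0, -17], [46, 0]].
Since L multiplies W on the left, W = L⁻¹(A + Q).
det L = 4; the adjugate gives L⁻¹ = [[-17/4, 1/4, 21/4], [29/4, -1/4, -37/4], [-4, 0, 5]].
W = L⁻¹(A + Q) = [[-5, 0], [-5, -3], [-2, 4]].

W = [[-5, 0], [-5, -3], [-2, 4]]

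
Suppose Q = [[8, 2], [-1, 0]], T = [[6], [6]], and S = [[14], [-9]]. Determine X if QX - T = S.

QX = S + T = [[20], [-3]].
Q is on the left of X, so left-multiply by Q⁻¹: X = Q⁻¹(S + T).
Q has determinant 2; Q⁻¹ = [[0, -1], [1/2, 4]].
X = Q⁻¹(S + T) = [[3], [-2]].

X = [[3], [-2]]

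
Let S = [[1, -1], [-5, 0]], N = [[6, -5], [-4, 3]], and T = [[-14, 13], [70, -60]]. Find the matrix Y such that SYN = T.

Y = [[-3, -1], [2, 3]]

Y = S⁻¹TN⁻¹ (apply S⁻¹ on the left and N⁻¹ on the right).
det S = -5; the adjugate gives S⁻¹ = [[0, -1/5], [-1, -1/5]].
det N = -2; the adjugate gives N⁻¹ = [[-3/2, -5/2], [-2, -3]].
S⁻¹T = [[-14, 12], [0, -1]].
Y = (S⁻¹T)N⁻¹ = [[-3, -1], [2, 3]].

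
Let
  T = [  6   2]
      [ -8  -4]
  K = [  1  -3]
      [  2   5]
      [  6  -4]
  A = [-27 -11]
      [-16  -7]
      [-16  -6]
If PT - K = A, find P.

PT = A + K = [[-26, -14], [-14, -2], [-10, -10]].
Since T sits to the right of P, P = (A + K)T⁻¹.
det T = -8; the adjugate gives T⁻¹ = [[1/2, 1/4], [-1, -3/4]].
P = (A + K)T⁻¹ = [[1, 4], [-5, -2], [5, 5]].

P = [[1, 4], [-5, -2], [5, 5]]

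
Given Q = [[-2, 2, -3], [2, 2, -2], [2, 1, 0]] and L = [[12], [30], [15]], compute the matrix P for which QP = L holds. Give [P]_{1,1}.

Left-multiplying both sides by Q⁻¹ gives P = Q⁻¹L.
det Q = -6, so Q⁻¹ = [[-1/3, 1/2, -1/3], [2/3, -1, 5/3], [1/3, -1, 4/3]].
P = Q⁻¹L = [[-1/3, 1/2, -1/3], [2/3, -1, 5/3], [1/3, -1, 4/3]] · [[12], [30], [15]] = [[6], [3], [-6]].

6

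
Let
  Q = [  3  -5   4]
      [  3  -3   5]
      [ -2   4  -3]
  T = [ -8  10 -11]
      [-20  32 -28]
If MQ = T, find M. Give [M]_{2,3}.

1

Q is on the right of M, so right-multiply by Q⁻¹: M = TQ⁻¹.
Q has determinant -4; Q⁻¹ = [[11/4, -1/4, 13/4], [1/4, 1/4, 3/4], [-3/2, 1/2, -3/2]].
M = TQ⁻¹ = [[-8, 10, -11], [-20, 32, -28]] · [[11/4, -1/4, 13/4], [1/4, 1/4, 3/4], [-3/2, 1/2, -3/2]] = [[-3, -1, -2], [-5, -1, 1]].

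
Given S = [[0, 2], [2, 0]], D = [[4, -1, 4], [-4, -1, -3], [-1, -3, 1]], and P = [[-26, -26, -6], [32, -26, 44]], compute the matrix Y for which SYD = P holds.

Y = S⁻¹PD⁻¹ (apply S⁻¹ on the left and D⁻¹ on the right).
det S = -4; the adjugate gives S⁻¹ = [[0, 1/2], [1/2, 0]].
det D = -3, so D⁻¹ = [[10/3, 11/3, -7/3], [-7/3, -8/3, 4/3], [-11/3, -13/3, 8/3]].
S⁻¹P = [[16, -13, 22], [-13, -13, -3]].
Y = (S⁻¹P)D⁻¹ = [[3, -2, 4], [-2, 0, 5]].

Y = [[3, -2, 4], [-2, 0, 5]]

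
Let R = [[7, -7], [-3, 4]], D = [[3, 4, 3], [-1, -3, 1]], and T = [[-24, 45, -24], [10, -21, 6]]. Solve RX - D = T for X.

X = [[-3, 4, -5], [0, -3, -2]]

RX = T + D = [[-21, 49, -21], [9, -24, 7]].
R is on the left of X, so left-multiply by R⁻¹: X = R⁻¹(T + D).
det R = 7; the adjugate gives R⁻¹ = [[4/7, 1], [3/7, 1]].
X = R⁻¹(T + D) = [[-3, 4, -5], [0, -3, -2]].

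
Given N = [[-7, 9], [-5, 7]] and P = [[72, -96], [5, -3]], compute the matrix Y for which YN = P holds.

Right-multiplying both sides by N⁻¹ gives Y = PN⁻¹.
det N = -4, so N⁻¹ = [[-7/4, 9/4], [-5/4, 7/4]].
Y = PN⁻¹ = [[72, -96], [5, -3]] · [[-7/4, 9/4], [-5/4, 7/4]] = [[-6, -6], [-5, 6]].

Y = [[-6, -6], [-5, 6]]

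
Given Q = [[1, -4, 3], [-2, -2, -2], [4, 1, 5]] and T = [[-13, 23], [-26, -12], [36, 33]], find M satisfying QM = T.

Q is on the left of M, so left-multiply by Q⁻¹: M = Q⁻¹T.
Q has determinant 2; Q⁻¹ = [[-4, 23/2, 7], [1, -7/2, -2], [3, -17/2, -5]].
M = Q⁻¹T = [[-4, 23/2, 7], [1, -7/2, -2], [3, -17/2, -5]] · [[-13, 23], [-26, -12], [36, 33]] = [[5, 1], [6, -1], [2, 6]].

M = [[5, 1], [6, -1], [2, 6]]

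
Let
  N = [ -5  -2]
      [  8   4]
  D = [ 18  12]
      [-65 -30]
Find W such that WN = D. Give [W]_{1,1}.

N is on the right of W, so right-multiply by N⁻¹: W = DN⁻¹.
det N = -4; the adjugate gives N⁻¹ = [[-1, -1/2], [2, 5/4]].
W = DN⁻¹ = [[18, 12], [-65, -30]] · [[-1, -1/2], [2, 5/4]] = [[6, 6], [5, -5]].

6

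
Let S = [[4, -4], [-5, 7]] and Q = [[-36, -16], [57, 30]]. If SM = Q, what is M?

M = [[-3, 1], [6, 5]]

Since S multiplies M on the left, M = S⁻¹Q.
S has determinant 8; S⁻¹ = [[7/8, 1/2], [5/8, 1/2]].
M = S⁻¹Q = [[7/8, 1/2], [5/8, 1/2]] · [[-36, -16], [57, 30]] = [[-3, 1], [6, 5]].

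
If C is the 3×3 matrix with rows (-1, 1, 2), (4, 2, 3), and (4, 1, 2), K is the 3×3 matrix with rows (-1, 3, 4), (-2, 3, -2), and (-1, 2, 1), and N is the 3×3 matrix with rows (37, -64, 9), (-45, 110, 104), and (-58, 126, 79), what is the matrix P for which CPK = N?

P = C⁻¹NK⁻¹ (apply C⁻¹ on the left and K⁻¹ on the right).
C has determinant -5; C⁻¹ = [[-1/5, 0, 1/5], [-4/5, 2, -11/5], [4/5, -1, 6/5]].
det K = 1, so K⁻¹ = [[7, 5, -18], [4, 3, -10], [-1, -1, 3]].
C⁻¹N = [[-19, 38, 14], [8, -6, 27], [5, -10, -2]].
P = (C⁻¹N)K⁻¹ = [[5, 5, 4], [5, -5, -3], [-3, -3, 4]].

P = [[5, 5, 4], [5, -5, -3], [-3, -3, 4]]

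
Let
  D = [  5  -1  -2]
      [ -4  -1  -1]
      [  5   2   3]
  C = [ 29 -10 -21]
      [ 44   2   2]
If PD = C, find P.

P = [[6, -6, -5], [6, 4, 6]]

Since D sits to the right of P, P = CD⁻¹.
det D = -6, so D⁻¹ = [[1/6, 1/6, 1/6], [-7/6, -25/6, -13/6], [1/2, 5/2, 3/2]].
P = CD⁻¹ = [[29, -10, -21], [44, 2, 2]] · [[1/6, 1/6, 1/6], [-7/6, -25/6, -13/6], [1/2, 5/2, 3/2]] = [[6, -6, -5], [6, 4, 6]].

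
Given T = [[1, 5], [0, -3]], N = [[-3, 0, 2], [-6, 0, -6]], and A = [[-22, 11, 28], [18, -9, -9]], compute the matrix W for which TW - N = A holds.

TW = A + N = [[-25, 11, 30], [12, -9, -15]].
Since T multiplies W on the left, W = T⁻¹(A + N).
det T = -3, so T⁻¹ = [[1, 5/3], [0, -1/3]].
W = T⁻¹(A + N) = [[-5, -4, 5], [-4, 3, 5]].

W = [[-5, -4, 5], [-4, 3, 5]]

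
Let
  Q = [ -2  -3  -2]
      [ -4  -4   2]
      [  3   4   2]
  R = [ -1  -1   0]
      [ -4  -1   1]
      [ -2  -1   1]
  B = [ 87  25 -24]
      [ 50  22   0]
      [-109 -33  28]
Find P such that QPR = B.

P = [[5, 2, 2], [-1, 3, -3], [-3, 3, 5]]

Left-multiply by Q⁻¹ and right-multiply by R⁻¹: P = Q⁻¹BR⁻¹.
det Q = -2; the adjugate gives Q⁻¹ = [[8, 1, 7], [-7, -1, -6], [2, 1/2, 2]].
R has determinant -2; R⁻¹ = [[0, -1/2, 1/2], [-1, 1/2, -1/2], [-1, -1/2, 3/2]].
Q⁻¹B = [[-17, -9, 4], [-5, 1, 0], [-19, -5, 8]].
P = (Q⁻¹B)R⁻¹ = [[5, 2, 2], [-1, 3, -3], [-3, 3, 5]].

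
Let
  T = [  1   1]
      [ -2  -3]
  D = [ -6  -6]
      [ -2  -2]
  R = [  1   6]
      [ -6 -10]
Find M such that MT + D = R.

MT = R − D = [[7, 12], [-4, -8]].
Right-multiplying both sides by T⁻¹ gives M = (R − D)T⁻¹.
T has determinant -1; T⁻¹ = [[3, 1], [-2, -1]].
M = (R − D)T⁻¹ = [[-3, -5], [4, 4]].

M = [[-3, -5], [4, 4]]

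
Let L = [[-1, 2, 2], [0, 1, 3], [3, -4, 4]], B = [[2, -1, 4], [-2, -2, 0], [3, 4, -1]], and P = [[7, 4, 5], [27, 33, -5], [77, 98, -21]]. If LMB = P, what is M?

Left-multiply by L⁻¹ and right-multiply by B⁻¹: M = L⁻¹PB⁻¹.
det L = -4, so L⁻¹ = [[-4, 4, -1], [-9/4, 5/2, -3/4], [3/4, -1/2, 1/4]].
det B = -2; the adjugate gives B⁻¹ = [[-1, -15/2, -4], [1, 7, 4], [1, 11/2, 3]].
L⁻¹P = [[3, 18, -19], [-6, 0, -8], [11, 11, 1]].
M = (L⁻¹P)B⁻¹ = [[-4, -1, 3], [-2, 1, 0], [1, 0, 3]].

M = [[-4, -1, 3], [-2, 1, 0], [1, 0, 3]]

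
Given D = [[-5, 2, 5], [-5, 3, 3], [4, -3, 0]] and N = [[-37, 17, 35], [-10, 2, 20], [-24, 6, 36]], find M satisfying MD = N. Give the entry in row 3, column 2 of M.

2

Right-multiplying both sides by D⁻¹ gives M = ND⁻¹.
det D = -6; the adjugate gives D⁻¹ = [[-3/2, 5/2, 3/2], [-2, 10/3, 5/3], [-1/2, 7/6, 5/6]].
M = ND⁻¹ = [[-37, 17, 35], [-10, 2, 20], [-24, 6, 36]] · [[-3/2, 5/2, 3/2], [-2, 10/3, 5/3], [-1/2, 7/6, 5/6]] = [[4, 5, 2], [1, 5, 5], [6, 2, 4]].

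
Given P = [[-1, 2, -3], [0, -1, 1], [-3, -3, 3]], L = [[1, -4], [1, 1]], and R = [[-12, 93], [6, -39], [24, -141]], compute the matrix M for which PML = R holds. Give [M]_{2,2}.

M = P⁻¹RL⁻¹ (apply P⁻¹ on the left and L⁻¹ on the right).
P has determinant 3; P⁻¹ = [[0, 1, -1/3], [-1, -4, 1/3], [-1, -3, 1/3]].
det L = 5; the adjugate gives L⁻¹ = [[1/5, 4/5], [-1/5, 1/5]].
P⁻¹R = [[-2, 8], [-4, 16], [2, -23]].
M = (P⁻¹R)L⁻¹ = [[-2, 0], [-4, 0], [5, -3]].

0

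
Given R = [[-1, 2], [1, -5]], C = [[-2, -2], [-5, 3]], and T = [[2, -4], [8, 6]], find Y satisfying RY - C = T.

RY = T + C = [[0, -6], [3, 9]].
Since R multiplies Y on the left, Y = R⁻¹(T + C).
det R = 3, so R⁻¹ = [[-5/3, -2/3], [-1/3, -1/3]].
Y = R⁻¹(T + C) = [[-2, 4], [-1, -1]].

Y = [[-2, 4], [-1, -1]]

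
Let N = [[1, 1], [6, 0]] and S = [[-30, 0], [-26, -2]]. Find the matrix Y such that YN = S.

Y = [[0, -5], [-2, -4]]

Right-multiplying both sides by N⁻¹ gives Y = SN⁻¹.
det N = -6; the adjugate gives N⁻¹ = [[0, 1/6], [1, -1/6]].
Y = SN⁻¹ = [[-30, 0], [-26, -2]] · [[0, 1/6], [1, -1/6]] = [[0, -5], [-2, -4]].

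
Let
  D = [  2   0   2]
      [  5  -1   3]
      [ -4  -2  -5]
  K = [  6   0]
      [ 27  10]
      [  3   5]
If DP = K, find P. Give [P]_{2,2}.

0

Left-multiplying both sides by D⁻¹ gives P = D⁻¹K.
D has determinant -6; D⁻¹ = [[-11/6, 2/3, -1/3], [-13/6, 1/3, -2/3], [7/3, -2/3, 1/3]].
P = D⁻¹K = [[-11/6, 2/3, -1/3], [-13/6, 1/3, -2/3], [7/3, -2/3, 1/3]] · [[6, 0], [27, 10], [3, 5]] = [[6, 5], [-6, 0], [-3, -5]].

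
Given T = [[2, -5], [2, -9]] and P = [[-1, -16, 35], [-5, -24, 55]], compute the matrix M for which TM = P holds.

Since T multiplies M on the left, M = T⁻¹P.
det T = -8; the adjugate gives T⁻¹ = [[9/8, -5/8], [1/4, -1/4]].
M = T⁻¹P = [[9/8, -5/8], [1/4, -1/4]] · [[-1, -16, 35], [-5, -24, 55]] = [[2, -3, 5], [1, 2, -5]].

M = [[2, -3, 5], [1, 2, -5]]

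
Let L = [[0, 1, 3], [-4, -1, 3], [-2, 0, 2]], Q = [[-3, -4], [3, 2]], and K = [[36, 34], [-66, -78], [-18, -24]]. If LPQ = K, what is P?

P = [[-3, 1], [-5, 4], [0, 1]]

Isolating P: multiply by L⁻¹ from the left and Q⁻¹ from the right, so P = L⁻¹KQ⁻¹.
L has determinant -4; L⁻¹ = [[1/2, 1/2, -3/2], [-1/2, -3/2, 3], [1/2, 1/2, -1]].
Q has determinant 6; Q⁻¹ = [[1/3, 2/3], [-1/2, -1/2]].
L⁻¹K = [[12, 14], [27, 28], [3, 2]].
P = (L⁻¹K)Q⁻¹ = [[-3, 1], [-5, 4], [0, 1]].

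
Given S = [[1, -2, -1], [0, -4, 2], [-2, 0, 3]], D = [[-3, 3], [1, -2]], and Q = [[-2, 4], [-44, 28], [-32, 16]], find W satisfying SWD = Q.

W = [[-2, -2], [-3, -2], [4, 4]]

W = S⁻¹QD⁻¹ (apply S⁻¹ on the left and D⁻¹ on the right).
S has determinant 4; S⁻¹ = [[-3, 3/2, -2], [-1, 1/4, -1/2], [-2, 1, -1]].
D has determinant 3; D⁻¹ = [[-2/3, -1], [-1/3, -1]].
S⁻¹Q = [[4, -2], [7, -5], [-8, 4]].
W = (S⁻¹Q)D⁻¹ = [[-2, -2], [-3, -2], [4, 4]].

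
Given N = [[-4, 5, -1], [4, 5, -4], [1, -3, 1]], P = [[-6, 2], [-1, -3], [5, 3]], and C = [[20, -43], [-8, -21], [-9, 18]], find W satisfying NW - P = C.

W = [[-4, 4], [-1, -4], [-3, 5]]

NW = C + P = [[14, -41], [-9, -24], [-4, 21]].
Left-multiplying both sides by N⁻¹ gives W = N⁻¹(C + P).
det N = 5; the adjugate gives N⁻¹ = [[-7/5, -2/5, -3], [-8/5, -3/5, -4], [-17/5, -7/5, -8]].
W = N⁻¹(C + P) = [[-4, 4], [-1, -4], [-3, 5]].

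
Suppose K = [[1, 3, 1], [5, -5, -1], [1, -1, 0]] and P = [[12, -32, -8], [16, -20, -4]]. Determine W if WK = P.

W = [[-5, 3, 2], [-1, 3, 2]]

Since K sits to the right of W, W = PK⁻¹.
det K = -4, so K⁻¹ = [[1/4, 1/4, -1/2], [1/4, 1/4, -3/2], [0, -1, 5]].
W = PK⁻¹ = [[12, -32, -8], [16, -20, -4]] · [[1/4, 1/4, -1/2], [1/4, 1/4, -3/2], [0, -1, 5]] = [[-5, 3, 2], [-1, 3, 2]].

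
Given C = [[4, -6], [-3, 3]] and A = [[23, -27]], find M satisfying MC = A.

M = [[2, -5]]

Right-multiplying both sides by C⁻¹ gives M = AC⁻¹.
det C = -6, so C⁻¹ = [[-1/2, -1], [-1/2, -2/3]].
M = AC⁻¹ = [[23, -27]] · [[-1/2, -1], [-1/2, -2/3]] = [[2, -5]].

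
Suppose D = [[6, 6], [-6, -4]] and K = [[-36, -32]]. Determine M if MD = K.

Since D sits to the right of M, M = KD⁻¹.
D has determinant 12; D⁻¹ = [[-1/3, -1/2], [1/2, 1/2]].
M = KD⁻¹ = [[-36, -32]] · [[-1/3, -1/2], [1/2, 1/2]] = [[-4, 2]].

M = [[-4, 2]]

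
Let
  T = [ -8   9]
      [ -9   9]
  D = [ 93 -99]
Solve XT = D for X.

T is on the right of X, so right-multiply by T⁻¹: X = DT⁻¹.
T has determinant 9; T⁻¹ = [[1, -1], [1, -8/9]].
X = DT⁻¹ = [[93, -99]] · [[1, -1], [1, -8/9]] = [[-6, -5]].

X = [[-6, -5]]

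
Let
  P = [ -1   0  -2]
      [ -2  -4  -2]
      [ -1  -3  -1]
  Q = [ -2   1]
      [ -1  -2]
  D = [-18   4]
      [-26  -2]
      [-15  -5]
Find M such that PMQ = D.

M = [[-2, 4], [0, -2], [-3, -3]]

Left-multiply by P⁻¹ and right-multiply by Q⁻¹: M = P⁻¹DQ⁻¹.
P has determinant -2; P⁻¹ = [[1, -3, 4], [0, 1/2, -1], [-1, 3/2, -2]].
Q has determinant 5; Q⁻¹ = [[-2/5, -1/5], [1/5, -2/5]].
P⁻¹D = [[0, -10], [2, 4], [9, 3]].
M = (P⁻¹D)Q⁻¹ = [[-2, 4], [0, -2], [-3, -3]].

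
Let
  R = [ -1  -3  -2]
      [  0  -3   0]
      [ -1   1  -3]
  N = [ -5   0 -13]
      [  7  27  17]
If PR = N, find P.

P = [[2, -1, 3], [-4, -6, -3]]

Since R sits to the right of P, P = NR⁻¹.
det R = -3; the adjugate gives R⁻¹ = [[-3, 11/3, 2], [0, -1/3, 0], [1, -4/3, -1]].
P = NR⁻¹ = [[-5, 0, -13], [7, 27, 17]] · [[-3, 11/3, 2], [0, -1/3, 0], [1, -4/3, -1]] = [[2, -1, 3], [-4, -6, -3]].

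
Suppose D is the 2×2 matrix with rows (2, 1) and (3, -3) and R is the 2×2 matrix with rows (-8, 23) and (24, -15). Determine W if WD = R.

W = [[5, -6], [3, 6]]

Right-multiplying both sides by D⁻¹ gives W = RD⁻¹.
D has determinant -9; D⁻¹ = [[1/3, 1/9], [1/3, -2/9]].
W = RD⁻¹ = [[-8, 23], [24, -15]] · [[1/3, 1/9], [1/3, -2/9]] = [[5, -6], [3, 6]].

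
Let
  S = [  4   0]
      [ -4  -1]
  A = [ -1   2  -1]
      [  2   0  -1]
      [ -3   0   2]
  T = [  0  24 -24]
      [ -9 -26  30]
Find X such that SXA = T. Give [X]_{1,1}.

3

Left-multiply by S⁻¹ and right-multiply by A⁻¹: X = S⁻¹TA⁻¹.
det S = -4; the adjugate gives S⁻¹ = [[1/4, 0], [-1, -1]].
det A = -2; the adjugate gives A⁻¹ = [[0, 2, 1], [1/2, 5/2, 3/2], [0, 3, 2]].
S⁻¹T = [[0, 6, -6], [9, 2, -6]].
X = (S⁻¹T)A⁻¹ = [[3, -3, -3], [1, 5, 0]].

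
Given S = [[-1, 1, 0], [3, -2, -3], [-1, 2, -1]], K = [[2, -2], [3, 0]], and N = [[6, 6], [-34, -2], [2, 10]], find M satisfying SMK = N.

M = [[4, -4], [1, 0], [3, 0]]

Left-multiply by S⁻¹ and right-multiply by K⁻¹: M = S⁻¹NK⁻¹.
det S = -2; the adjugate gives S⁻¹ = [[-4, -1/2, 3/2], [-3, -1/2, 3/2], [-2, -1/2, 1/2]].
K has determinant 6; K⁻¹ = [[0, 1/3], [-1/2, 1/3]].
S⁻¹N = [[-4, -8], [2, -2], [6, -6]].
M = (S⁻¹N)K⁻¹ = [[4, -4], [1, 0], [3, 0]].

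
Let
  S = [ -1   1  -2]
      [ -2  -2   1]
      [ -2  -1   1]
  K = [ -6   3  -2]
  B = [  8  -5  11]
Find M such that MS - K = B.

M = [[-4, -3, 4]]

MS = B + K = [[2, -2, 9]].
Since S sits to the right of M, M = (B + K)S⁻¹.
det S = 5, so S⁻¹ = [[-1/5, 1/5, -3/5], [0, -1, 1], [-2/5, -3/5, 4/5]].
M = (B + K)S⁻¹ = [[-4, -3, 4]].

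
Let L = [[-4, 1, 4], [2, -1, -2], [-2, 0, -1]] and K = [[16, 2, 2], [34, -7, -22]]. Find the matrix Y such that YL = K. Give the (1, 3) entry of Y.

-6

Since L sits to the right of Y, Y = KL⁻¹.
det L = -6; the adjugate gives L⁻¹ = [[-1/6, -1/6, -1/3], [-1, -2, 0], [1/3, 1/3, -1/3]].
Y = KL⁻¹ = [[16, 2, 2], [34, -7, -22]] · [[-1/6, -1/6, -1/3], [-1, -2, 0], [1/3, 1/3, -1/3]] = [[-4, -6, -6], [-6, 1, -4]].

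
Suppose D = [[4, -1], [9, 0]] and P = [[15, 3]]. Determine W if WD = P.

D is on the right of W, so right-multiply by D⁻¹: W = PD⁻¹.
D has determinant 9; D⁻¹ = [[0, 1/9], [-1, 4/9]].
W = PD⁻¹ = [[15, 3]] · [[0, 1/9], [-1, 4/9]] = [[-3, 3]].

W = [[-3, 3]]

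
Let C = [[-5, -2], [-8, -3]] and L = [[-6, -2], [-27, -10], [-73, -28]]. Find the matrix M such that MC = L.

C is on the right of M, so right-multiply by C⁻¹: M = LC⁻¹.
C has determinant -1; C⁻¹ = [[3, -2], [-8, 5]].
M = LC⁻¹ = [[-6, -2], [-27, -10], [-73, -28]] · [[3, -2], [-8, 5]] = [[-2, 2], [-1, 4], [5, 6]].

M = [[-2, 2], [-1, 4], [5, 6]]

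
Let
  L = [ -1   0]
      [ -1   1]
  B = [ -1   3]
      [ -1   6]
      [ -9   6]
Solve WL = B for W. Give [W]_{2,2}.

L is on the right of W, so right-multiply by L⁻¹: W = BL⁻¹.
det L = -1; the adjugate gives L⁻¹ = [[-1, 0], [-1, 1]].
W = BL⁻¹ = [[-1, 3], [-1, 6], [-9, 6]] · [[-1, 0], [-1, 1]] = [[-2, 3], [-5, 6], [3, 6]].

6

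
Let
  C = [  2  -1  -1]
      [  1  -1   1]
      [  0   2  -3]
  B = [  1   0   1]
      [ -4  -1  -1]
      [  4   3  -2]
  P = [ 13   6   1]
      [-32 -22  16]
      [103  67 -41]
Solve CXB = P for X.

X = [[3, 0, 2], [-2, -2, 5], [3, 2, -3]]

Left-multiply by C⁻¹ and right-multiply by B⁻¹: X = C⁻¹PB⁻¹.
C has determinant -3; C⁻¹ = [[-1/3, 5/3, 2/3], [-1, 2, 1], [-2/3, 4/3, 1/3]].
det B = -3, so B⁻¹ = [[-5/3, -1, -1/3], [4, 2, 1], [8/3, 1, 1/3]].
C⁻¹P = [[11, 6, -1], [26, 17, -10], [-17, -11, 7]].
X = (C⁻¹P)B⁻¹ = [[3, 0, 2], [-2, -2, 5], [3, 2, -3]].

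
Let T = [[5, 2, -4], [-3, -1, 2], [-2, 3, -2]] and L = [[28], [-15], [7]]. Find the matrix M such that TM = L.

M = [[2], [1], [-4]]

Left-multiplying both sides by T⁻¹ gives M = T⁻¹L.
det T = 4, so T⁻¹ = [[-1, -2, 0], [-5/2, -9/2, 1/2], [-11/4, -19/4, 1/4]].
M = T⁻¹L = [[-1, -2, 0], [-5/2, -9/2, 1/2], [-11/4, -19/4, 1/4]] · [[28], [-15], [7]] = [[2], [1], [-4]].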